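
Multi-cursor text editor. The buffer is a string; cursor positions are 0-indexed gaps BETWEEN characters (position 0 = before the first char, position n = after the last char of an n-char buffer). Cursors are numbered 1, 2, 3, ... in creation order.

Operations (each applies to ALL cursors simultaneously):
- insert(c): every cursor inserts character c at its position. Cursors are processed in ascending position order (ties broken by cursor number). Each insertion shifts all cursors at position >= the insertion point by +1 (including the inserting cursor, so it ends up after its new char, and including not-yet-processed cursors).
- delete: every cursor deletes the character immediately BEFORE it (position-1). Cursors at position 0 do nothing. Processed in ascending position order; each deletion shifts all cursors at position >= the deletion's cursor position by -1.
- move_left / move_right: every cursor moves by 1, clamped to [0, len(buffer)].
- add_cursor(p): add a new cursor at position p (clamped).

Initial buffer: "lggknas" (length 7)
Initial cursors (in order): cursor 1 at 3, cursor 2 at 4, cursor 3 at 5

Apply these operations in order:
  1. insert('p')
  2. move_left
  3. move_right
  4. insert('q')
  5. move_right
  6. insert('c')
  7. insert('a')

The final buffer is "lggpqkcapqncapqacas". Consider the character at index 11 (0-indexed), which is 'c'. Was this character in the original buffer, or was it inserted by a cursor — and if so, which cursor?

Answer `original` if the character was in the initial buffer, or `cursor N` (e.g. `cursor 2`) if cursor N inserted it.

After op 1 (insert('p')): buffer="lggpkpnpas" (len 10), cursors c1@4 c2@6 c3@8, authorship ...1.2.3..
After op 2 (move_left): buffer="lggpkpnpas" (len 10), cursors c1@3 c2@5 c3@7, authorship ...1.2.3..
After op 3 (move_right): buffer="lggpkpnpas" (len 10), cursors c1@4 c2@6 c3@8, authorship ...1.2.3..
After op 4 (insert('q')): buffer="lggpqkpqnpqas" (len 13), cursors c1@5 c2@8 c3@11, authorship ...11.22.33..
After op 5 (move_right): buffer="lggpqkpqnpqas" (len 13), cursors c1@6 c2@9 c3@12, authorship ...11.22.33..
After op 6 (insert('c')): buffer="lggpqkcpqncpqacs" (len 16), cursors c1@7 c2@11 c3@15, authorship ...11.122.233.3.
After op 7 (insert('a')): buffer="lggpqkcapqncapqacas" (len 19), cursors c1@8 c2@13 c3@18, authorship ...11.1122.2233.33.
Authorship (.=original, N=cursor N): . . . 1 1 . 1 1 2 2 . 2 2 3 3 . 3 3 .
Index 11: author = 2

Answer: cursor 2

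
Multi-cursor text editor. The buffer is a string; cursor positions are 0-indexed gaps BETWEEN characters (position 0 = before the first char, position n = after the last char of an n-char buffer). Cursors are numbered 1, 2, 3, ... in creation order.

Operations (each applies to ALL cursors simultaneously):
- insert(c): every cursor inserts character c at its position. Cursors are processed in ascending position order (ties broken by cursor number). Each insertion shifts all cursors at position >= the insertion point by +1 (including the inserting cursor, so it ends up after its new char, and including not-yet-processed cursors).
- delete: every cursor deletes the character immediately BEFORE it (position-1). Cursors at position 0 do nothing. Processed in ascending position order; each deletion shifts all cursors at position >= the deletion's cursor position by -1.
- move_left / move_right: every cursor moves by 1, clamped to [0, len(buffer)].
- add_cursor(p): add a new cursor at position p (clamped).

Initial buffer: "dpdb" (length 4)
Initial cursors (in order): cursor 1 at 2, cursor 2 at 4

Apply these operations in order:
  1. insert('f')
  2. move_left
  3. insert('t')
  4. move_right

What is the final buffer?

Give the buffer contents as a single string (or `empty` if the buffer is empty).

After op 1 (insert('f')): buffer="dpfdbf" (len 6), cursors c1@3 c2@6, authorship ..1..2
After op 2 (move_left): buffer="dpfdbf" (len 6), cursors c1@2 c2@5, authorship ..1..2
After op 3 (insert('t')): buffer="dptfdbtf" (len 8), cursors c1@3 c2@7, authorship ..11..22
After op 4 (move_right): buffer="dptfdbtf" (len 8), cursors c1@4 c2@8, authorship ..11..22

Answer: dptfdbtf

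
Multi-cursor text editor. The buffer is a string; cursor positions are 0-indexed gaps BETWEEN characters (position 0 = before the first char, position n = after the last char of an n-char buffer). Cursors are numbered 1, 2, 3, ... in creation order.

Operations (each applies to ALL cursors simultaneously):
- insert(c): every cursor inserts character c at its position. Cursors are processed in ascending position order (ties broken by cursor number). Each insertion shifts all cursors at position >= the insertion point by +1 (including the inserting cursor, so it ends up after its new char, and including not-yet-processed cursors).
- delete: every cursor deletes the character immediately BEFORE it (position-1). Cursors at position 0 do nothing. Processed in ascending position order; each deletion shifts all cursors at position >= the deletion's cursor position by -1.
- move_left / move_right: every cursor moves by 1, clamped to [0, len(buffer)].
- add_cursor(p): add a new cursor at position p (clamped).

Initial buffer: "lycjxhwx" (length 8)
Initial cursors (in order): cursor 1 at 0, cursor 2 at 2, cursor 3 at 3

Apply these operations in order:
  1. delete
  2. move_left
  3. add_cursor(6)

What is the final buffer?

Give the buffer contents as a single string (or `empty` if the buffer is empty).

After op 1 (delete): buffer="ljxhwx" (len 6), cursors c1@0 c2@1 c3@1, authorship ......
After op 2 (move_left): buffer="ljxhwx" (len 6), cursors c1@0 c2@0 c3@0, authorship ......
After op 3 (add_cursor(6)): buffer="ljxhwx" (len 6), cursors c1@0 c2@0 c3@0 c4@6, authorship ......

Answer: ljxhwx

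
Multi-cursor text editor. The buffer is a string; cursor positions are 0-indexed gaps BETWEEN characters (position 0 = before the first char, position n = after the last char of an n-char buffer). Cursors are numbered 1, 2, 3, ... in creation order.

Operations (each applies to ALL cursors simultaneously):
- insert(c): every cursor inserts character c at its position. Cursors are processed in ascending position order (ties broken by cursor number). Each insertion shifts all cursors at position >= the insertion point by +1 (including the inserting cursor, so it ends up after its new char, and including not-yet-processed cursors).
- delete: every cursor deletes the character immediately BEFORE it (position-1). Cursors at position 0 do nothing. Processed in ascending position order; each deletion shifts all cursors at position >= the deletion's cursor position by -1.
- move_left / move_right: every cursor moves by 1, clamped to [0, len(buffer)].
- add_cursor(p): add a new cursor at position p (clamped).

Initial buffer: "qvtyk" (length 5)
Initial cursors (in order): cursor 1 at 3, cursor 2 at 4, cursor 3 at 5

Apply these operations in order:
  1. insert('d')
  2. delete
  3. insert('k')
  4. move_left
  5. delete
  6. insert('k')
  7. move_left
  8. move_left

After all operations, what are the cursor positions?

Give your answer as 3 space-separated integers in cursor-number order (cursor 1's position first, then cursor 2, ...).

After op 1 (insert('d')): buffer="qvtdydkd" (len 8), cursors c1@4 c2@6 c3@8, authorship ...1.2.3
After op 2 (delete): buffer="qvtyk" (len 5), cursors c1@3 c2@4 c3@5, authorship .....
After op 3 (insert('k')): buffer="qvtkykkk" (len 8), cursors c1@4 c2@6 c3@8, authorship ...1.2.3
After op 4 (move_left): buffer="qvtkykkk" (len 8), cursors c1@3 c2@5 c3@7, authorship ...1.2.3
After op 5 (delete): buffer="qvkkk" (len 5), cursors c1@2 c2@3 c3@4, authorship ..123
After op 6 (insert('k')): buffer="qvkkkkkk" (len 8), cursors c1@3 c2@5 c3@7, authorship ..112233
After op 7 (move_left): buffer="qvkkkkkk" (len 8), cursors c1@2 c2@4 c3@6, authorship ..112233
After op 8 (move_left): buffer="qvkkkkkk" (len 8), cursors c1@1 c2@3 c3@5, authorship ..112233

Answer: 1 3 5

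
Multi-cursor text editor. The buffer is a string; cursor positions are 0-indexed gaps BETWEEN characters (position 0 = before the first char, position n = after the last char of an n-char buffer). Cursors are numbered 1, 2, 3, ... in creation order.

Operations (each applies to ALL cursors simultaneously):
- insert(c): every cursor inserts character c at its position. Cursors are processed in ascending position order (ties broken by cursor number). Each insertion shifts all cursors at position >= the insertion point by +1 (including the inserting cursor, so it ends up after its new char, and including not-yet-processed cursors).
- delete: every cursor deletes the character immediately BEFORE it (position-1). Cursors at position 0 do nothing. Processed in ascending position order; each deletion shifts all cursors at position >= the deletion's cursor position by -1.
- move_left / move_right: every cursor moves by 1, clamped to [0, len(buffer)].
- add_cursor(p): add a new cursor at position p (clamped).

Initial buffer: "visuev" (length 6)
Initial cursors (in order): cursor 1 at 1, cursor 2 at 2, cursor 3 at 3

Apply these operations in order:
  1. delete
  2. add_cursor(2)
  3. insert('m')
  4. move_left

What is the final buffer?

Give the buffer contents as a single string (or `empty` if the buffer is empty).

After op 1 (delete): buffer="uev" (len 3), cursors c1@0 c2@0 c3@0, authorship ...
After op 2 (add_cursor(2)): buffer="uev" (len 3), cursors c1@0 c2@0 c3@0 c4@2, authorship ...
After op 3 (insert('m')): buffer="mmmuemv" (len 7), cursors c1@3 c2@3 c3@3 c4@6, authorship 123..4.
After op 4 (move_left): buffer="mmmuemv" (len 7), cursors c1@2 c2@2 c3@2 c4@5, authorship 123..4.

Answer: mmmuemv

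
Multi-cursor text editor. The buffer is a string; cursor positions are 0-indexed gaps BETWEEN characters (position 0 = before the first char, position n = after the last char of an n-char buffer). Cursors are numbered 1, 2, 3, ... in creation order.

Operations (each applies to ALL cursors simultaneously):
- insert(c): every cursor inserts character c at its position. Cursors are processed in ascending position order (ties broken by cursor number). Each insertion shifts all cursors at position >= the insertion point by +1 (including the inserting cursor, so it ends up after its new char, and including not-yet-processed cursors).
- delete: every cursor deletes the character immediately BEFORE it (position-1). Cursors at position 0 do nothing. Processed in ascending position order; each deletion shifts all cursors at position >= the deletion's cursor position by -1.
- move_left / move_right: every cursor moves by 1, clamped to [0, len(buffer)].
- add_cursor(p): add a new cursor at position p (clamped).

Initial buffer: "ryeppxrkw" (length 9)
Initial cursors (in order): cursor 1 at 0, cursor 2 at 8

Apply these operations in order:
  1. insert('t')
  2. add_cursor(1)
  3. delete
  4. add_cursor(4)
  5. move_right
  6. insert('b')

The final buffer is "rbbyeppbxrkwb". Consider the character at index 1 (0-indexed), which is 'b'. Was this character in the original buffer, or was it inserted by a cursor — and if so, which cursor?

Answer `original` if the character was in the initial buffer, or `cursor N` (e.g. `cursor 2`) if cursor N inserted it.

Answer: cursor 1

Derivation:
After op 1 (insert('t')): buffer="tryeppxrktw" (len 11), cursors c1@1 c2@10, authorship 1........2.
After op 2 (add_cursor(1)): buffer="tryeppxrktw" (len 11), cursors c1@1 c3@1 c2@10, authorship 1........2.
After op 3 (delete): buffer="ryeppxrkw" (len 9), cursors c1@0 c3@0 c2@8, authorship .........
After op 4 (add_cursor(4)): buffer="ryeppxrkw" (len 9), cursors c1@0 c3@0 c4@4 c2@8, authorship .........
After op 5 (move_right): buffer="ryeppxrkw" (len 9), cursors c1@1 c3@1 c4@5 c2@9, authorship .........
After op 6 (insert('b')): buffer="rbbyeppbxrkwb" (len 13), cursors c1@3 c3@3 c4@8 c2@13, authorship .13....4....2
Authorship (.=original, N=cursor N): . 1 3 . . . . 4 . . . . 2
Index 1: author = 1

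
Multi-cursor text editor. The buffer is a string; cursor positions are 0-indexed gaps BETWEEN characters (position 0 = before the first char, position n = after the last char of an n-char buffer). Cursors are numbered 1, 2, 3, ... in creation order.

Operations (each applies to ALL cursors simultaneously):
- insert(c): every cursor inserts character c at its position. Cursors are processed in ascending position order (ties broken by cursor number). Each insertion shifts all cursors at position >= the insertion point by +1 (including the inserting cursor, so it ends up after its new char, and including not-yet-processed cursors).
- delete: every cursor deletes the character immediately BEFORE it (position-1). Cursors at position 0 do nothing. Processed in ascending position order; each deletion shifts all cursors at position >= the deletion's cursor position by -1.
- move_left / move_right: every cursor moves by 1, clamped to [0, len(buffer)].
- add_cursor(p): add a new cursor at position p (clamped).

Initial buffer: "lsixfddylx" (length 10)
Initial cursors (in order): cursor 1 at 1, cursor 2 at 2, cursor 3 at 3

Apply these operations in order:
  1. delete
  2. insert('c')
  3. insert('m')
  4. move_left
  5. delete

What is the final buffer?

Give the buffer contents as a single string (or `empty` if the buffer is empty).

After op 1 (delete): buffer="xfddylx" (len 7), cursors c1@0 c2@0 c3@0, authorship .......
After op 2 (insert('c')): buffer="cccxfddylx" (len 10), cursors c1@3 c2@3 c3@3, authorship 123.......
After op 3 (insert('m')): buffer="cccmmmxfddylx" (len 13), cursors c1@6 c2@6 c3@6, authorship 123123.......
After op 4 (move_left): buffer="cccmmmxfddylx" (len 13), cursors c1@5 c2@5 c3@5, authorship 123123.......
After op 5 (delete): buffer="ccmxfddylx" (len 10), cursors c1@2 c2@2 c3@2, authorship 123.......

Answer: ccmxfddylx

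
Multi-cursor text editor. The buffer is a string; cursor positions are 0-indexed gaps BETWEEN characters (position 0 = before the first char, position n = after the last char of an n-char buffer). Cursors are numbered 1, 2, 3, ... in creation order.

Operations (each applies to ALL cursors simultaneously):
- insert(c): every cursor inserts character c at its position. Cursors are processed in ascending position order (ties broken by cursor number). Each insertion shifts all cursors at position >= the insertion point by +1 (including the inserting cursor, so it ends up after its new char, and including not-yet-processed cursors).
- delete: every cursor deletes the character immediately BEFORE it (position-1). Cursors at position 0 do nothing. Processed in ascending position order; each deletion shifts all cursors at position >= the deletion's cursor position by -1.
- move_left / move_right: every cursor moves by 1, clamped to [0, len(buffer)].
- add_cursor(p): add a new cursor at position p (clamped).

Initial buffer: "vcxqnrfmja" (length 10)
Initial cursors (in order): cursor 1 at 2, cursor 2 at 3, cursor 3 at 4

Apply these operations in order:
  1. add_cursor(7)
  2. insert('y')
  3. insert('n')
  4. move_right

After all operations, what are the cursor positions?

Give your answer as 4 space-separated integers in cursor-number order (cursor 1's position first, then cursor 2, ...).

After op 1 (add_cursor(7)): buffer="vcxqnrfmja" (len 10), cursors c1@2 c2@3 c3@4 c4@7, authorship ..........
After op 2 (insert('y')): buffer="vcyxyqynrfymja" (len 14), cursors c1@3 c2@5 c3@7 c4@11, authorship ..1.2.3...4...
After op 3 (insert('n')): buffer="vcynxynqynnrfynmja" (len 18), cursors c1@4 c2@7 c3@10 c4@15, authorship ..11.22.33...44...
After op 4 (move_right): buffer="vcynxynqynnrfynmja" (len 18), cursors c1@5 c2@8 c3@11 c4@16, authorship ..11.22.33...44...

Answer: 5 8 11 16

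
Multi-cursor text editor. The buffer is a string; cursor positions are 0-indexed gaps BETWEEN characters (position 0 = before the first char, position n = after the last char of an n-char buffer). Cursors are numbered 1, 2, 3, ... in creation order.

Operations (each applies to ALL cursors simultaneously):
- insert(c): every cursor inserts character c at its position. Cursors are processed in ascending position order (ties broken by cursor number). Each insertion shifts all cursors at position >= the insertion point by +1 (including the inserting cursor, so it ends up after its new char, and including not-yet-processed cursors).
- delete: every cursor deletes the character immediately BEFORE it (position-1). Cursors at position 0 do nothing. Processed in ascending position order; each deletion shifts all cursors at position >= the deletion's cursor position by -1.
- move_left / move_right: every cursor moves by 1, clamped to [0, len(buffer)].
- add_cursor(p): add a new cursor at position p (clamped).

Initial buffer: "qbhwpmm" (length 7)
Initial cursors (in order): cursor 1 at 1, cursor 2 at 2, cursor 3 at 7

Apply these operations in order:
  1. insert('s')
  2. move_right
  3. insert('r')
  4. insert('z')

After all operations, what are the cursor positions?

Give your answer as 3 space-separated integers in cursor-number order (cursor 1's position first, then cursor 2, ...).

Answer: 5 9 16

Derivation:
After op 1 (insert('s')): buffer="qsbshwpmms" (len 10), cursors c1@2 c2@4 c3@10, authorship .1.2.....3
After op 2 (move_right): buffer="qsbshwpmms" (len 10), cursors c1@3 c2@5 c3@10, authorship .1.2.....3
After op 3 (insert('r')): buffer="qsbrshrwpmmsr" (len 13), cursors c1@4 c2@7 c3@13, authorship .1.12.2....33
After op 4 (insert('z')): buffer="qsbrzshrzwpmmsrz" (len 16), cursors c1@5 c2@9 c3@16, authorship .1.112.22....333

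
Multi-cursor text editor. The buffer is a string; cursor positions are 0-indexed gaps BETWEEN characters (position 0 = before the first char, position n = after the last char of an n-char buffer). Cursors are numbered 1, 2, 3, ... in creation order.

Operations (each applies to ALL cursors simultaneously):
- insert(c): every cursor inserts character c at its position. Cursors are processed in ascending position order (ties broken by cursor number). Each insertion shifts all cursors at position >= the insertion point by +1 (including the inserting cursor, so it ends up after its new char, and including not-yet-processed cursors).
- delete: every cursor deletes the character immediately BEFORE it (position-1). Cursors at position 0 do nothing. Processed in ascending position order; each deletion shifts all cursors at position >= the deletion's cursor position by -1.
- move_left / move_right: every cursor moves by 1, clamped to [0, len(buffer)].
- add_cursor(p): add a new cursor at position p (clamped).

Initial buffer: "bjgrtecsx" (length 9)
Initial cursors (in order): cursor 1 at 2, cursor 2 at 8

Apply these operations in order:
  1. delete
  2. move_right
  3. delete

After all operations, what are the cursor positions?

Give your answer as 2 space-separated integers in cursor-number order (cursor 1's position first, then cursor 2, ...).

After op 1 (delete): buffer="bgrtecx" (len 7), cursors c1@1 c2@6, authorship .......
After op 2 (move_right): buffer="bgrtecx" (len 7), cursors c1@2 c2@7, authorship .......
After op 3 (delete): buffer="brtec" (len 5), cursors c1@1 c2@5, authorship .....

Answer: 1 5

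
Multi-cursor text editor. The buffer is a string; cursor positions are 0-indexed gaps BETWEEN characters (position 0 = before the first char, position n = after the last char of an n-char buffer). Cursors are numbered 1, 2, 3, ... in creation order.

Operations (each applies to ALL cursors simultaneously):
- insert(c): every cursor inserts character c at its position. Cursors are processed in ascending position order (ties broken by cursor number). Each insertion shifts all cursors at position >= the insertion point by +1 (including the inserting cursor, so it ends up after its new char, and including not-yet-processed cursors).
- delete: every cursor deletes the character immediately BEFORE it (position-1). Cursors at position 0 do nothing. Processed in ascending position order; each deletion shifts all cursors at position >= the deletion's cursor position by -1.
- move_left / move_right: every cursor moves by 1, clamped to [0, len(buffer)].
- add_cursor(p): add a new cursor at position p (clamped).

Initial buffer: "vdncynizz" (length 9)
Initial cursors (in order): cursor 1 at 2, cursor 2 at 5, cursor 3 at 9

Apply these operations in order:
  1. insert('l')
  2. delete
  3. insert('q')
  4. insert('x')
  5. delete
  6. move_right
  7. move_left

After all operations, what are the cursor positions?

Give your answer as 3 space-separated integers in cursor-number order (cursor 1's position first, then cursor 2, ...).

After op 1 (insert('l')): buffer="vdlncylnizzl" (len 12), cursors c1@3 c2@7 c3@12, authorship ..1...2....3
After op 2 (delete): buffer="vdncynizz" (len 9), cursors c1@2 c2@5 c3@9, authorship .........
After op 3 (insert('q')): buffer="vdqncyqnizzq" (len 12), cursors c1@3 c2@7 c3@12, authorship ..1...2....3
After op 4 (insert('x')): buffer="vdqxncyqxnizzqx" (len 15), cursors c1@4 c2@9 c3@15, authorship ..11...22....33
After op 5 (delete): buffer="vdqncyqnizzq" (len 12), cursors c1@3 c2@7 c3@12, authorship ..1...2....3
After op 6 (move_right): buffer="vdqncyqnizzq" (len 12), cursors c1@4 c2@8 c3@12, authorship ..1...2....3
After op 7 (move_left): buffer="vdqncyqnizzq" (len 12), cursors c1@3 c2@7 c3@11, authorship ..1...2....3

Answer: 3 7 11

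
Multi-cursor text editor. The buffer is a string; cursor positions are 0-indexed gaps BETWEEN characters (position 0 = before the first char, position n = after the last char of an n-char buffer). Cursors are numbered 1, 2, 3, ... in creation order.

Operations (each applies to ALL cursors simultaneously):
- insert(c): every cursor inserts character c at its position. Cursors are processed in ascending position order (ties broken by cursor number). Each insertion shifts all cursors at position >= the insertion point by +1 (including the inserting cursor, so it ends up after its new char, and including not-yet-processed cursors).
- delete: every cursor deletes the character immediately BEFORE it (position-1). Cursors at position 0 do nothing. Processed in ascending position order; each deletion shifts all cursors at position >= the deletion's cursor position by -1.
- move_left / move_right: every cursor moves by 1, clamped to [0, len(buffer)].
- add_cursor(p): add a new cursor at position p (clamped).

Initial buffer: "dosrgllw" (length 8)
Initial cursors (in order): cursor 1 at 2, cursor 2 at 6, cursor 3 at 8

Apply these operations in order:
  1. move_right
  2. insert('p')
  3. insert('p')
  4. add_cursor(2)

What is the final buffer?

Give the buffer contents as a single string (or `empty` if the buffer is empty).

After op 1 (move_right): buffer="dosrgllw" (len 8), cursors c1@3 c2@7 c3@8, authorship ........
After op 2 (insert('p')): buffer="dosprgllpwp" (len 11), cursors c1@4 c2@9 c3@11, authorship ...1....2.3
After op 3 (insert('p')): buffer="dospprgllppwpp" (len 14), cursors c1@5 c2@11 c3@14, authorship ...11....22.33
After op 4 (add_cursor(2)): buffer="dospprgllppwpp" (len 14), cursors c4@2 c1@5 c2@11 c3@14, authorship ...11....22.33

Answer: dospprgllppwpp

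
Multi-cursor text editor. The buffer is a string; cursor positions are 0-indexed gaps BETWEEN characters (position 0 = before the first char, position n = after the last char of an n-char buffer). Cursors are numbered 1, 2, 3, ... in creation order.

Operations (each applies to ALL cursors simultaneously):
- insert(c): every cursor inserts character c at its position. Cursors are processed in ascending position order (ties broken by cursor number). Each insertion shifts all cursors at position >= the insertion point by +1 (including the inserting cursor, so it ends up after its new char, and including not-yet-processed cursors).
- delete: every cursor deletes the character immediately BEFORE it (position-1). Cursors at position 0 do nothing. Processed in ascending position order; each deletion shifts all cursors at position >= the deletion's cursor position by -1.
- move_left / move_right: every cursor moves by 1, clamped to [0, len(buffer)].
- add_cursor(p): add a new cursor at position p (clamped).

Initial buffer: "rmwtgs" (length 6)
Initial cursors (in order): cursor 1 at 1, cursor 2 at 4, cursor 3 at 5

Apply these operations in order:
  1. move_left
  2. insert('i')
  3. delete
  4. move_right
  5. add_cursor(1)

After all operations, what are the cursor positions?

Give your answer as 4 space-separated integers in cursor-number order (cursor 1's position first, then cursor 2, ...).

Answer: 1 4 5 1

Derivation:
After op 1 (move_left): buffer="rmwtgs" (len 6), cursors c1@0 c2@3 c3@4, authorship ......
After op 2 (insert('i')): buffer="irmwitigs" (len 9), cursors c1@1 c2@5 c3@7, authorship 1...2.3..
After op 3 (delete): buffer="rmwtgs" (len 6), cursors c1@0 c2@3 c3@4, authorship ......
After op 4 (move_right): buffer="rmwtgs" (len 6), cursors c1@1 c2@4 c3@5, authorship ......
After op 5 (add_cursor(1)): buffer="rmwtgs" (len 6), cursors c1@1 c4@1 c2@4 c3@5, authorship ......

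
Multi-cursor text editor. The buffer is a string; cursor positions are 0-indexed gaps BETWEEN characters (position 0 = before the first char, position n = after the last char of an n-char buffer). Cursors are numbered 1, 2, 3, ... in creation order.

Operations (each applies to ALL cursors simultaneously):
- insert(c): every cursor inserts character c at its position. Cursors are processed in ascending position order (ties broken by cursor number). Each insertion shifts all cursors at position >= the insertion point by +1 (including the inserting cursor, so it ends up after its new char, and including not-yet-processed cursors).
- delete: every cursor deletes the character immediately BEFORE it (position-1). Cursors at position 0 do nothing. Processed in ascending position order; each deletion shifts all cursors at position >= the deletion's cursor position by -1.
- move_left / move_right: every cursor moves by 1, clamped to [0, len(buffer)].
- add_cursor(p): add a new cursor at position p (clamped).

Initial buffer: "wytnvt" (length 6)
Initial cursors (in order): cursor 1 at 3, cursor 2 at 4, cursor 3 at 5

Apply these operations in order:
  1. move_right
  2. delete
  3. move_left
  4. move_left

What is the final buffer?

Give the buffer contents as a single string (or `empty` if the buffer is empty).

After op 1 (move_right): buffer="wytnvt" (len 6), cursors c1@4 c2@5 c3@6, authorship ......
After op 2 (delete): buffer="wyt" (len 3), cursors c1@3 c2@3 c3@3, authorship ...
After op 3 (move_left): buffer="wyt" (len 3), cursors c1@2 c2@2 c3@2, authorship ...
After op 4 (move_left): buffer="wyt" (len 3), cursors c1@1 c2@1 c3@1, authorship ...

Answer: wyt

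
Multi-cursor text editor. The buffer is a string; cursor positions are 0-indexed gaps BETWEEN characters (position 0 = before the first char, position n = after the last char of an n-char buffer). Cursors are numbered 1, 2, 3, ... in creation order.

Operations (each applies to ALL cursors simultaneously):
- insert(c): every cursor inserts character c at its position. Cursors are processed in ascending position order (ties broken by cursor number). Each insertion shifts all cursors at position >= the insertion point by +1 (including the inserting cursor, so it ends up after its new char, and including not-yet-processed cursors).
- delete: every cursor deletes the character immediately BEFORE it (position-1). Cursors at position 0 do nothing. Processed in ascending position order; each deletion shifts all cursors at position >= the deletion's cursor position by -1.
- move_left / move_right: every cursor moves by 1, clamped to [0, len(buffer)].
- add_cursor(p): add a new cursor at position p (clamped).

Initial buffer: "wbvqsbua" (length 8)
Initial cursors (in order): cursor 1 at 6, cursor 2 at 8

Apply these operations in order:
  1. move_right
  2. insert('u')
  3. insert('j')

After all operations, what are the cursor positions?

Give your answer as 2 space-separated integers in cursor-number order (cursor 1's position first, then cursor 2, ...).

After op 1 (move_right): buffer="wbvqsbua" (len 8), cursors c1@7 c2@8, authorship ........
After op 2 (insert('u')): buffer="wbvqsbuuau" (len 10), cursors c1@8 c2@10, authorship .......1.2
After op 3 (insert('j')): buffer="wbvqsbuujauj" (len 12), cursors c1@9 c2@12, authorship .......11.22

Answer: 9 12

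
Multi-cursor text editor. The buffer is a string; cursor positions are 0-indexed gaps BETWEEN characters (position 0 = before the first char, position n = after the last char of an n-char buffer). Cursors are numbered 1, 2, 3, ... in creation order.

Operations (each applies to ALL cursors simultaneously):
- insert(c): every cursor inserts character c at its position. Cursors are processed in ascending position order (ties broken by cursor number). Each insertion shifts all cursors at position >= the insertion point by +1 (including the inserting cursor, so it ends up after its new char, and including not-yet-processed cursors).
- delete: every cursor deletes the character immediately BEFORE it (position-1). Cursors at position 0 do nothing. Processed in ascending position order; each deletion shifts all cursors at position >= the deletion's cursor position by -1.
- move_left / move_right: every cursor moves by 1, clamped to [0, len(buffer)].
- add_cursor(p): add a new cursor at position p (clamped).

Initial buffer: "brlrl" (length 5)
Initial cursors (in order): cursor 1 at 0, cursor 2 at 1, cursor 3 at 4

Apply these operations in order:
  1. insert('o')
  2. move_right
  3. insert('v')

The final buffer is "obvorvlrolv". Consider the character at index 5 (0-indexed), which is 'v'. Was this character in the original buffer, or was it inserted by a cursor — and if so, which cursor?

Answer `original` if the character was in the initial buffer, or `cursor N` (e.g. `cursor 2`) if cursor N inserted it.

Answer: cursor 2

Derivation:
After op 1 (insert('o')): buffer="oborlrol" (len 8), cursors c1@1 c2@3 c3@7, authorship 1.2...3.
After op 2 (move_right): buffer="oborlrol" (len 8), cursors c1@2 c2@4 c3@8, authorship 1.2...3.
After op 3 (insert('v')): buffer="obvorvlrolv" (len 11), cursors c1@3 c2@6 c3@11, authorship 1.12.2..3.3
Authorship (.=original, N=cursor N): 1 . 1 2 . 2 . . 3 . 3
Index 5: author = 2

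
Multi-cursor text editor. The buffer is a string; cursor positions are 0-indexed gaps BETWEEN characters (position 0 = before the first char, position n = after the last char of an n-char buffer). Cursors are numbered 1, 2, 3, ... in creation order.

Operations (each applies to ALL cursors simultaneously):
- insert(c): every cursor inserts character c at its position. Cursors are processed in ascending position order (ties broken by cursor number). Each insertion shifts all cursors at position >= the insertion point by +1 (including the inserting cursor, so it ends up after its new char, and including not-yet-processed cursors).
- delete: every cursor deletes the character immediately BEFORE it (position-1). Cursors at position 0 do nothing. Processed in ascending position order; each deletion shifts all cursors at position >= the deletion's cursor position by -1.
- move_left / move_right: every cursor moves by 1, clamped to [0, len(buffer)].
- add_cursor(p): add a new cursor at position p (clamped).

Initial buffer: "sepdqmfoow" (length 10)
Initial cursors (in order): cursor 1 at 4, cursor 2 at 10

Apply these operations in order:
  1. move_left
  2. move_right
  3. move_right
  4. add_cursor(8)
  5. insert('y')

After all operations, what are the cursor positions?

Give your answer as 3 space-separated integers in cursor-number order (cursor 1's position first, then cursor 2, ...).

After op 1 (move_left): buffer="sepdqmfoow" (len 10), cursors c1@3 c2@9, authorship ..........
After op 2 (move_right): buffer="sepdqmfoow" (len 10), cursors c1@4 c2@10, authorship ..........
After op 3 (move_right): buffer="sepdqmfoow" (len 10), cursors c1@5 c2@10, authorship ..........
After op 4 (add_cursor(8)): buffer="sepdqmfoow" (len 10), cursors c1@5 c3@8 c2@10, authorship ..........
After op 5 (insert('y')): buffer="sepdqymfoyowy" (len 13), cursors c1@6 c3@10 c2@13, authorship .....1...3..2

Answer: 6 13 10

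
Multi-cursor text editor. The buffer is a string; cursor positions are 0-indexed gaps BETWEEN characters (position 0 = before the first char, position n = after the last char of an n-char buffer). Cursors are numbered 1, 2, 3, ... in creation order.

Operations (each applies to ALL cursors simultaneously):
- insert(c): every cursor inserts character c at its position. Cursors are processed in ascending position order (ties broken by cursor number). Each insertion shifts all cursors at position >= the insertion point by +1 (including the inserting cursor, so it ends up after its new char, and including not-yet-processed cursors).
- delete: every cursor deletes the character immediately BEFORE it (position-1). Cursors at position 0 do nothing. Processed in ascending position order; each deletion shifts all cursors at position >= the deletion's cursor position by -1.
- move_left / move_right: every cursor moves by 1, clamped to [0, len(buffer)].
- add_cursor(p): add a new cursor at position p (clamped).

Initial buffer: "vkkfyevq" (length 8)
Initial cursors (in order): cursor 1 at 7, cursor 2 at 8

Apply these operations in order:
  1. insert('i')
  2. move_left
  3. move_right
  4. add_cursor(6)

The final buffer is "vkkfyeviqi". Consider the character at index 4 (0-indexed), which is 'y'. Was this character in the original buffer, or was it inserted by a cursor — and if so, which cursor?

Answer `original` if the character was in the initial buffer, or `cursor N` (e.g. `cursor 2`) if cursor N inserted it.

Answer: original

Derivation:
After op 1 (insert('i')): buffer="vkkfyeviqi" (len 10), cursors c1@8 c2@10, authorship .......1.2
After op 2 (move_left): buffer="vkkfyeviqi" (len 10), cursors c1@7 c2@9, authorship .......1.2
After op 3 (move_right): buffer="vkkfyeviqi" (len 10), cursors c1@8 c2@10, authorship .......1.2
After op 4 (add_cursor(6)): buffer="vkkfyeviqi" (len 10), cursors c3@6 c1@8 c2@10, authorship .......1.2
Authorship (.=original, N=cursor N): . . . . . . . 1 . 2
Index 4: author = original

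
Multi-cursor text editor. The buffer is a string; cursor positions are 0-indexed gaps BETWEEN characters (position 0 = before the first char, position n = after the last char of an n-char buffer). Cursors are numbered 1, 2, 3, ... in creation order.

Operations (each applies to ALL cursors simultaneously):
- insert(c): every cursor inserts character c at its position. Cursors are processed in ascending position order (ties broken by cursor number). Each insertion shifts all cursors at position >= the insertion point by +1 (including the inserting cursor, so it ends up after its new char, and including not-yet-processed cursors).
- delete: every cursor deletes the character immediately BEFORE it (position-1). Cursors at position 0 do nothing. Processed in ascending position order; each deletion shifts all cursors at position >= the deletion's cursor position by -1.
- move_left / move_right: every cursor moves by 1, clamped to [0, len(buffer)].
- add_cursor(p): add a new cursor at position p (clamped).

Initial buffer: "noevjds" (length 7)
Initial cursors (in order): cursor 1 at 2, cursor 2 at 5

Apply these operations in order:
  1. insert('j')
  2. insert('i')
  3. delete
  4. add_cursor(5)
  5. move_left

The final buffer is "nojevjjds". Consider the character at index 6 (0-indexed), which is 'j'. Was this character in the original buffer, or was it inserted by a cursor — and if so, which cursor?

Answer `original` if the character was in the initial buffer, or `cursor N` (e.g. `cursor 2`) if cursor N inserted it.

Answer: cursor 2

Derivation:
After op 1 (insert('j')): buffer="nojevjjds" (len 9), cursors c1@3 c2@7, authorship ..1...2..
After op 2 (insert('i')): buffer="nojievjjids" (len 11), cursors c1@4 c2@9, authorship ..11...22..
After op 3 (delete): buffer="nojevjjds" (len 9), cursors c1@3 c2@7, authorship ..1...2..
After op 4 (add_cursor(5)): buffer="nojevjjds" (len 9), cursors c1@3 c3@5 c2@7, authorship ..1...2..
After op 5 (move_left): buffer="nojevjjds" (len 9), cursors c1@2 c3@4 c2@6, authorship ..1...2..
Authorship (.=original, N=cursor N): . . 1 . . . 2 . .
Index 6: author = 2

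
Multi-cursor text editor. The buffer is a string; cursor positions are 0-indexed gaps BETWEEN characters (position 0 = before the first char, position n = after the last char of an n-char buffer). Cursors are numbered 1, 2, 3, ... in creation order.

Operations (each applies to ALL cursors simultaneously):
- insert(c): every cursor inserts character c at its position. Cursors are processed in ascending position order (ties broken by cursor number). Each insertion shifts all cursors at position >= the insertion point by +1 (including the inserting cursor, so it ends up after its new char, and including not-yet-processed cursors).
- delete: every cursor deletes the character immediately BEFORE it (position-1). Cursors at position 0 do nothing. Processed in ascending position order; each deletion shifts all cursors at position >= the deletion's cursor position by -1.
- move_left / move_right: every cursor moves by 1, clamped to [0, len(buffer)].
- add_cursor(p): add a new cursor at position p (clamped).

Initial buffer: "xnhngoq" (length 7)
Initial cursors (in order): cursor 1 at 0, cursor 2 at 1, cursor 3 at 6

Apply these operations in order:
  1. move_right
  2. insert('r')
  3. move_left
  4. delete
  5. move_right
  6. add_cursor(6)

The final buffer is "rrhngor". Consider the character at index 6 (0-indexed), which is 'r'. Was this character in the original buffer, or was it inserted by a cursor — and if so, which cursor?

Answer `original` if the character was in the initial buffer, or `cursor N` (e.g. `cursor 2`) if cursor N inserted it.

After op 1 (move_right): buffer="xnhngoq" (len 7), cursors c1@1 c2@2 c3@7, authorship .......
After op 2 (insert('r')): buffer="xrnrhngoqr" (len 10), cursors c1@2 c2@4 c3@10, authorship .1.2.....3
After op 3 (move_left): buffer="xrnrhngoqr" (len 10), cursors c1@1 c2@3 c3@9, authorship .1.2.....3
After op 4 (delete): buffer="rrhngor" (len 7), cursors c1@0 c2@1 c3@6, authorship 12....3
After op 5 (move_right): buffer="rrhngor" (len 7), cursors c1@1 c2@2 c3@7, authorship 12....3
After op 6 (add_cursor(6)): buffer="rrhngor" (len 7), cursors c1@1 c2@2 c4@6 c3@7, authorship 12....3
Authorship (.=original, N=cursor N): 1 2 . . . . 3
Index 6: author = 3

Answer: cursor 3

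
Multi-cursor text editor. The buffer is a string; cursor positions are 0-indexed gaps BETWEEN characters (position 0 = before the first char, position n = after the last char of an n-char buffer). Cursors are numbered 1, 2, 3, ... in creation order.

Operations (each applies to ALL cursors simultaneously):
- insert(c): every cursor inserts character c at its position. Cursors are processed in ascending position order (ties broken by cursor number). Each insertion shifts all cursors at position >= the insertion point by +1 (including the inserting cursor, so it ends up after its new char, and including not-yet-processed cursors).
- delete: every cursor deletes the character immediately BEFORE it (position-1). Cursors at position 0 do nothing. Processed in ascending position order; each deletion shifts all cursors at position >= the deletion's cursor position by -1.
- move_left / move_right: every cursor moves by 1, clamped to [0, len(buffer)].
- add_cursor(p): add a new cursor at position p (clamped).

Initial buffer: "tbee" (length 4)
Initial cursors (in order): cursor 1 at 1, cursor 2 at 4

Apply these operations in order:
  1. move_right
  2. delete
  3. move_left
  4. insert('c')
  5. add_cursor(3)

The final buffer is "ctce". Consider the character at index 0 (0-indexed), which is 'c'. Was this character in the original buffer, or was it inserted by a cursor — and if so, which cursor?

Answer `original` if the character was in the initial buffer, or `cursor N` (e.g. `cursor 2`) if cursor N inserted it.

Answer: cursor 1

Derivation:
After op 1 (move_right): buffer="tbee" (len 4), cursors c1@2 c2@4, authorship ....
After op 2 (delete): buffer="te" (len 2), cursors c1@1 c2@2, authorship ..
After op 3 (move_left): buffer="te" (len 2), cursors c1@0 c2@1, authorship ..
After op 4 (insert('c')): buffer="ctce" (len 4), cursors c1@1 c2@3, authorship 1.2.
After op 5 (add_cursor(3)): buffer="ctce" (len 4), cursors c1@1 c2@3 c3@3, authorship 1.2.
Authorship (.=original, N=cursor N): 1 . 2 .
Index 0: author = 1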